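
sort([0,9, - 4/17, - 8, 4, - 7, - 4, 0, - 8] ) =[ - 8, - 8, - 7,-4, - 4/17, 0,0,4,9 ]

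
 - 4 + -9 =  - 13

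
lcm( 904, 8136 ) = 8136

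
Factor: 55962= 2^1 *3^2*3109^1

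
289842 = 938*309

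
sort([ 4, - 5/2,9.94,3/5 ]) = [  -  5/2,3/5, 4,9.94 ] 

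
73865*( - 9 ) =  - 664785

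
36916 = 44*839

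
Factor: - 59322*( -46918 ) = 2783269596=2^2*3^1*9887^1* 23459^1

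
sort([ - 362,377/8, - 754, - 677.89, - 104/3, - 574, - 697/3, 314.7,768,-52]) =[ - 754, - 677.89, - 574, - 362,  -  697/3 ,-52  , - 104/3,377/8,314.7, 768 ]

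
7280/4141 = 1  +  3139/4141 = 1.76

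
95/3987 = 95/3987=0.02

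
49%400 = 49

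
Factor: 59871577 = 6343^1*9439^1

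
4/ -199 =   -  1+195/199 = - 0.02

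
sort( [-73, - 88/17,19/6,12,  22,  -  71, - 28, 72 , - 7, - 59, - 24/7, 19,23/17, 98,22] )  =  [  -  73,-71,  -  59, - 28, - 7,  -  88/17,-24/7, 23/17,19/6, 12, 19,22, 22,  72,98 ] 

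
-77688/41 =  - 1895 + 7/41 = - 1894.83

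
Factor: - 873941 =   -  599^1*1459^1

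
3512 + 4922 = 8434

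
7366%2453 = 7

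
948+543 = 1491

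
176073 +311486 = 487559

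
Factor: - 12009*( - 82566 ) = 2^1*3^4*11^1*139^1*4003^1 = 991535094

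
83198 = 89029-5831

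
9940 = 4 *2485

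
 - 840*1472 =-1236480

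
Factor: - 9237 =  - 3^1* 3079^1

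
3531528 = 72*49049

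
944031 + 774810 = 1718841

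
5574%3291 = 2283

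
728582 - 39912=688670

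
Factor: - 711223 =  - 711223^1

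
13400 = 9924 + 3476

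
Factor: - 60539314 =- 2^1*11^1*2751787^1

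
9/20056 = 9/20056 = 0.00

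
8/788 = 2/197=   0.01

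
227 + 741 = 968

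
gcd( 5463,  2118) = 3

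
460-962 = -502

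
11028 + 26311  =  37339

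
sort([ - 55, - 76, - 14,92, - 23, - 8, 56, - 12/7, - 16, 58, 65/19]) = [ - 76,  -  55, -23,-16, - 14, - 8,-12/7,65/19,  56, 58 , 92]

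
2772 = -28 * (  -  99)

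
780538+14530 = 795068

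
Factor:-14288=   -  2^4 * 19^1 * 47^1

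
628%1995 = 628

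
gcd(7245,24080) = 35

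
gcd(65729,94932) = 1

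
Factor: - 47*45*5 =  -  3^2 *5^2*47^1 = -10575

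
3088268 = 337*9164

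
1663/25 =66 + 13/25 =66.52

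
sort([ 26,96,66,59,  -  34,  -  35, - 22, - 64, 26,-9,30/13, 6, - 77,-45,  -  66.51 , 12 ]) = [-77, - 66.51, - 64,- 45, - 35,-34, - 22 ,-9, 30/13,6, 12, 26, 26,59,66,96] 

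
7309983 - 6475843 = 834140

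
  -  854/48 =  - 427/24 = - 17.79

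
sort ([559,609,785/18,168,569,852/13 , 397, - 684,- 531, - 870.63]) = [ - 870.63, - 684, - 531,785/18, 852/13 , 168,397,559, 569,609 ] 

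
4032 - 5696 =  - 1664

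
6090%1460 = 250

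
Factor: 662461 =773^1*857^1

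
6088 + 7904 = 13992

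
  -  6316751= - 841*7511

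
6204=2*3102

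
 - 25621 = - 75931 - -50310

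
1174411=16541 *71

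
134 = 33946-33812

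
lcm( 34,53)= 1802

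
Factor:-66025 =-5^2*19^1  *  139^1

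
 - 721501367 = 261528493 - 983029860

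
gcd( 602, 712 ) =2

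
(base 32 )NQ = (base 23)1a3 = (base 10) 762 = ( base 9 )1036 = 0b1011111010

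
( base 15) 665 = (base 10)1445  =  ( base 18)485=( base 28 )1NH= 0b10110100101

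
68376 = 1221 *56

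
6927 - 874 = 6053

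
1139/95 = 1139/95=11.99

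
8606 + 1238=9844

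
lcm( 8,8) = 8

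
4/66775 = 4/66775 = 0.00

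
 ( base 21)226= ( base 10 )930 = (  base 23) 1ha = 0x3a2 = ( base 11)776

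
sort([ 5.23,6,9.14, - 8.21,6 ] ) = [ - 8.21, 5.23, 6,6, 9.14] 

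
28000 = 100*280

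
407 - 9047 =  - 8640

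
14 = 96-82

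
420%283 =137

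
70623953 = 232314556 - 161690603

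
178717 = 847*211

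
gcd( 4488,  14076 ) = 204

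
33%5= 3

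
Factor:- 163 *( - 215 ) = 35045 = 5^1*43^1*163^1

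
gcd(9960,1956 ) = 12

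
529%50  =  29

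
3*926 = 2778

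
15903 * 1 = 15903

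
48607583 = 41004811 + 7602772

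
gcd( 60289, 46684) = 1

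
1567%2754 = 1567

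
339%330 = 9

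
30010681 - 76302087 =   -  46291406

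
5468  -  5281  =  187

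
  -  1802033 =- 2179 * 827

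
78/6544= 39/3272=0.01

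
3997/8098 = 3997/8098 = 0.49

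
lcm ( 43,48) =2064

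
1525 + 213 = 1738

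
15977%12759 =3218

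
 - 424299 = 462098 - 886397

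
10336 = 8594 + 1742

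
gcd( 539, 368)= 1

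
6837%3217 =403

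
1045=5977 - 4932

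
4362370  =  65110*67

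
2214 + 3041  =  5255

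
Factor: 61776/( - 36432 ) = -3^1 *13^1*23^ ( - 1) = - 39/23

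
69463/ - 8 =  - 69463/8 = - 8682.88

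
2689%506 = 159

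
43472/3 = 14490+2/3= 14490.67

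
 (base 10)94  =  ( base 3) 10111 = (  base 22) 46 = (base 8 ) 136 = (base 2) 1011110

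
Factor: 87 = 3^1*29^1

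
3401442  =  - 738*(- 4609)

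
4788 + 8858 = 13646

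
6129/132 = 46  +  19/44 = 46.43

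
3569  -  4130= - 561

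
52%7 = 3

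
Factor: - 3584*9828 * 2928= - 103134560256 = -2^15*3^4*7^2* 13^1*61^1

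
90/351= 10/39 = 0.26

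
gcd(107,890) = 1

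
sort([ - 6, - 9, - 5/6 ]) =[  -  9, - 6, - 5/6 ] 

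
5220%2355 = 510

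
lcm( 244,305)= 1220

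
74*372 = 27528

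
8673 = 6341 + 2332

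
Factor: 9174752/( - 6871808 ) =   -  2^( - 3 )*17^( - 1)*1579^( - 1 )*286711^1 = - 286711/214744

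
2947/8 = 2947/8 = 368.38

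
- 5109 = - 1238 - 3871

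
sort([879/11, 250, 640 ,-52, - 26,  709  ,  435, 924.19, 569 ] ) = [ - 52,  -  26, 879/11, 250, 435, 569, 640 , 709,924.19] 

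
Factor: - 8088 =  - 2^3*3^1*337^1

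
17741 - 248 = 17493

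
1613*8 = 12904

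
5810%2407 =996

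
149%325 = 149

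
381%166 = 49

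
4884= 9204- 4320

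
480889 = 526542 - 45653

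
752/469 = 1 + 283/469 =1.60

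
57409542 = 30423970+26985572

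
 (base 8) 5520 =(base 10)2896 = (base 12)1814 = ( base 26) 47A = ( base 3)10222021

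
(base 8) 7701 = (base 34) 3GL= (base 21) 931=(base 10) 4033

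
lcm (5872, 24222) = 193776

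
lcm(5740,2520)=103320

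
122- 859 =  - 737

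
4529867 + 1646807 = 6176674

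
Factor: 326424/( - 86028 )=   -  406/107=- 2^1*7^1*29^1*107^( - 1)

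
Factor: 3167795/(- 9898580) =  - 633559/1979716 = - 2^( - 2)*67^( - 1)*83^( - 1 )*89^( - 1 )*633559^1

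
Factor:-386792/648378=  - 2^2*3^ ( - 3 )*7^1*6907^1*12007^( - 1) = - 193396/324189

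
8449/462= 18 + 19/66 = 18.29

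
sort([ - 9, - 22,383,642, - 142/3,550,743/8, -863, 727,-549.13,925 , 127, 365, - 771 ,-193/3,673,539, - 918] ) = [ - 918, - 863, - 771,-549.13, - 193/3, - 142/3, - 22, - 9,743/8,  127,  365,383, 539,550,642,673,727,  925]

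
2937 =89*33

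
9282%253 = 174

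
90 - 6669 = - 6579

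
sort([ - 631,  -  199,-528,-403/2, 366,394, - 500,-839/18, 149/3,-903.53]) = [  -  903.53,- 631, - 528, - 500,-403/2,-199 ,  -  839/18,149/3, 366,394]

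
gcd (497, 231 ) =7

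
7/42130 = 7/42130 = 0.00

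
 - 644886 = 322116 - 967002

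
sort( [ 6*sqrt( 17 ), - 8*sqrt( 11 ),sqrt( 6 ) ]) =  [  -  8*sqrt( 11 ),sqrt(6 ),6*sqrt( 17)]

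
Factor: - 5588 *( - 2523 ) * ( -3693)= -52065849132 = - 2^2*3^2*11^1*29^2*127^1*1231^1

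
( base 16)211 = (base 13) 319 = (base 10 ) 529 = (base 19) 18g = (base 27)jg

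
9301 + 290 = 9591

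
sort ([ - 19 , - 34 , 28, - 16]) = [ - 34,-19, - 16 , 28] 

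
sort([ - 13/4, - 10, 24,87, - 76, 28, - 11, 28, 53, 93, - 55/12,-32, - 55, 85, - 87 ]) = [ - 87, - 76, - 55,  -  32, - 11,  -  10,  -  55/12, -13/4,24,28, 28,53,  85 , 87, 93]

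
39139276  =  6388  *6127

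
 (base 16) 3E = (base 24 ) 2e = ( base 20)32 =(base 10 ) 62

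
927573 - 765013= 162560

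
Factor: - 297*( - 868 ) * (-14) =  - 3609144 = -2^3*3^3*7^2*11^1*31^1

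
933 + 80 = 1013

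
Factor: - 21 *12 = - 252=-2^2 *3^2 * 7^1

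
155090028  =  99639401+55450627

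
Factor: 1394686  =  2^1* 683^1*1021^1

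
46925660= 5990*7834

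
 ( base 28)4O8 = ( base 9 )5210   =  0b111011101000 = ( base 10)3816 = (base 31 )3u3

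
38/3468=19/1734 = 0.01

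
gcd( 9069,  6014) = 1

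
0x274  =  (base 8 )1164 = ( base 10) 628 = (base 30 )KS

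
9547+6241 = 15788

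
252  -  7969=-7717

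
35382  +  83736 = 119118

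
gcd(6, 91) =1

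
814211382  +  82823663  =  897035045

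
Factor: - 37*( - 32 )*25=2^5*5^2* 37^1 = 29600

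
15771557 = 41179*383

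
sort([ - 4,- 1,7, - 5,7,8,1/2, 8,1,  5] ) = [-5,  -  4, - 1, 1/2 , 1, 5, 7,7,8,8]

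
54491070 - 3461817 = 51029253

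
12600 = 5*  2520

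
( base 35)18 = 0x2B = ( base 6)111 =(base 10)43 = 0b101011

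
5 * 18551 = 92755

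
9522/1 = 9522 = 9522.00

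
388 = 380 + 8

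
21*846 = 17766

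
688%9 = 4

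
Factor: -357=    - 3^1*7^1*17^1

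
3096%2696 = 400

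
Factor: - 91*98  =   - 2^1*7^3*13^1 =- 8918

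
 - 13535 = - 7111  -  6424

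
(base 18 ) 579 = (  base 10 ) 1755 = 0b11011011011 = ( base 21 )3kc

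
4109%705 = 584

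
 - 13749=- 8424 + -5325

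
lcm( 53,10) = 530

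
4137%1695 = 747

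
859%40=19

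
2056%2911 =2056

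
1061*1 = 1061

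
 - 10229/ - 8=10229/8= 1278.62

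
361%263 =98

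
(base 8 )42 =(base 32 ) 12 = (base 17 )20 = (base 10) 34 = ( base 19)1F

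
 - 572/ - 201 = 2+170/201 = 2.85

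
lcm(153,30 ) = 1530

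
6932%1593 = 560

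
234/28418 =9/1093 = 0.01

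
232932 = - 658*(- 354)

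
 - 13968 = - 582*24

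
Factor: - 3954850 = -2^1*5^2*19^1*23^1*181^1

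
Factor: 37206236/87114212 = 607^( - 1)*1627^1 *5717^1*35879^ (-1) = 9301559/21778553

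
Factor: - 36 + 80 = 2^2 * 11^1= 44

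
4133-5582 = -1449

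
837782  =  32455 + 805327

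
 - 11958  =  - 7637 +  - 4321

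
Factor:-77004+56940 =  -2^5*3^1 * 11^1*19^1 = -20064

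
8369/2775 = 3 + 44/2775 = 3.02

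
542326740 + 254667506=796994246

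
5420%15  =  5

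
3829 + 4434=8263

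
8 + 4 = 12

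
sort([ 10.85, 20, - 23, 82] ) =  [  -  23,10.85,20,82]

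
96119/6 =96119/6 = 16019.83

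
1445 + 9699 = 11144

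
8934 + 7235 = 16169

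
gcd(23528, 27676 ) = 68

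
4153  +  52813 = 56966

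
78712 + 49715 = 128427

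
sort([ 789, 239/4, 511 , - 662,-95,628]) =[-662,-95,239/4, 511,  628,789] 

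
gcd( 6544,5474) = 2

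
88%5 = 3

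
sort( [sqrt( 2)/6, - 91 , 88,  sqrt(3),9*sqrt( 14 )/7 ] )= [ - 91, sqrt(2 ) /6, sqrt ( 3),9*sqrt (14)/7 , 88]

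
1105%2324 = 1105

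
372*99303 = 36940716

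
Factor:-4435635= - 3^1 * 5^1*31^1 * 9539^1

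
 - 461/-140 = 3+41/140 = 3.29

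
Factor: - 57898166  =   - 2^1*227^1*127529^1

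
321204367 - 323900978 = -2696611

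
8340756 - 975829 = 7364927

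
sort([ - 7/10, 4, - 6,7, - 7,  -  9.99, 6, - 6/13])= [-9.99, - 7,  -  6,-7/10,  -  6/13,  4, 6, 7 ] 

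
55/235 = 11/47=0.23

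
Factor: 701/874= 2^( - 1 )*19^( - 1)*23^(  -  1)*701^1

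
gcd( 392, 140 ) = 28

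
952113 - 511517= 440596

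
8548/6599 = 1 + 1949/6599 = 1.30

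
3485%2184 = 1301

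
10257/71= 10257/71 = 144.46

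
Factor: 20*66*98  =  2^4 * 3^1*5^1*7^2*11^1 = 129360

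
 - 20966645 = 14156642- 35123287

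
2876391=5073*567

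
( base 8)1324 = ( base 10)724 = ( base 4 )23110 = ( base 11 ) 5a9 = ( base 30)O4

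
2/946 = 1/473 =0.00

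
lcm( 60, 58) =1740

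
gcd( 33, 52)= 1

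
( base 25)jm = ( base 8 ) 761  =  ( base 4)13301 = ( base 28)HL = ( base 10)497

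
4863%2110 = 643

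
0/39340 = 0 = 0.00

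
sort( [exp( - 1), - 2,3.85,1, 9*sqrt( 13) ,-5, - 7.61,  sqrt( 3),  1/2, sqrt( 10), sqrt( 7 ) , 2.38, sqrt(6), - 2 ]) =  [ - 7.61, - 5,  -  2 , - 2,exp( - 1) , 1/2,1, sqrt(3), 2.38,  sqrt( 6), sqrt( 7 ),  sqrt( 10) , 3.85,9*sqrt(13) ]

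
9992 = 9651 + 341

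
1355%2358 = 1355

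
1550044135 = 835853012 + 714191123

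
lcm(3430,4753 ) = 332710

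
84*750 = 63000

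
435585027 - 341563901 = 94021126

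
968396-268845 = 699551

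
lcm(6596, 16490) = 32980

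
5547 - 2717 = 2830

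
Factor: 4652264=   2^3  *19^1*127^1*241^1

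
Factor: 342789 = 3^1*163^1*701^1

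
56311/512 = 56311/512  =  109.98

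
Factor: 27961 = 27961^1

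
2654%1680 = 974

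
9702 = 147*66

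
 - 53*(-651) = 34503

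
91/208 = 7/16 = 0.44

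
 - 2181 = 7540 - 9721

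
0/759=0 = 0.00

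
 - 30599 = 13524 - 44123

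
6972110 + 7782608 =14754718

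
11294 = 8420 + 2874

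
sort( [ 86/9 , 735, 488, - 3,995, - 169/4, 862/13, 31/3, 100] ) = [  -  169/4, - 3,86/9,31/3, 862/13, 100,488,735,995 ]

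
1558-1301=257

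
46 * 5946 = 273516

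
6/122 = 3/61 = 0.05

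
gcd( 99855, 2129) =1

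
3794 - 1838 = 1956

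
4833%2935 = 1898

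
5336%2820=2516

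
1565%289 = 120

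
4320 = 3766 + 554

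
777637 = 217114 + 560523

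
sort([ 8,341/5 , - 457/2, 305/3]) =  [- 457/2, 8,341/5, 305/3] 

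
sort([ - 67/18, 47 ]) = [ - 67/18, 47]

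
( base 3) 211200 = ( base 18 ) 1G0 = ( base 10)612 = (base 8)1144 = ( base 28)lo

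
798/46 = 399/23 = 17.35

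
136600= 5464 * 25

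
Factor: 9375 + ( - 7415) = 2^3*5^1 * 7^2  =  1960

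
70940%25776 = 19388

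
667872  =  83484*8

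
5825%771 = 428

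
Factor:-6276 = -2^2 * 3^1 * 523^1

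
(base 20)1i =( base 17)24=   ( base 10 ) 38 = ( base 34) 14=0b100110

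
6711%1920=951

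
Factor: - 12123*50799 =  - 615836277 = -  3^4*7^1*41^1*  59^1*449^1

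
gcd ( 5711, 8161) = 1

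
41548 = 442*94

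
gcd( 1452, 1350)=6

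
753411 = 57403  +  696008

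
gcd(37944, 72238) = 2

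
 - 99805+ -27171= - 126976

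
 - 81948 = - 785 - 81163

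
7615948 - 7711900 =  - 95952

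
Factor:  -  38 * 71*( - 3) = 2^1 *3^1*19^1*71^1 = 8094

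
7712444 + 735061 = 8447505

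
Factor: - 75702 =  - 2^1*3^1*11^1*31^1*37^1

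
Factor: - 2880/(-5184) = 5/9 = 3^ ( - 2)*5^1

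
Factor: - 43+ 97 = 54= 2^1*3^3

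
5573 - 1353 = 4220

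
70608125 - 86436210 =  - 15828085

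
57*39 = 2223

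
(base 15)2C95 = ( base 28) C6E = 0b10010101110110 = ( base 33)8QK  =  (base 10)9590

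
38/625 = 38/625 = 0.06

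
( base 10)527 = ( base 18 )1b5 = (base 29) I5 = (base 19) 18E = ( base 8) 1017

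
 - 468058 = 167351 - 635409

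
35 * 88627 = 3101945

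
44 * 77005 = 3388220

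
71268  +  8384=79652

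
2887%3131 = 2887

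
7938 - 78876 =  - 70938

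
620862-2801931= - 2181069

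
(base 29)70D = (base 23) b3c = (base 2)1011100001100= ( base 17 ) 1371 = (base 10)5900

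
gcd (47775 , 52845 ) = 195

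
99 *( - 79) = -7821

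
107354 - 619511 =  - 512157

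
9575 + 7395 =16970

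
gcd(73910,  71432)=2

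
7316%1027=127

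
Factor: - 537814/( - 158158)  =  268907/79079=7^(  -  1)*11^( - 1)*13^( - 1)*19^1*79^( - 1 )*14153^1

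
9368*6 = 56208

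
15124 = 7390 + 7734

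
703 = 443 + 260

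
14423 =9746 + 4677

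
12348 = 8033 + 4315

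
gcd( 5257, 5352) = 1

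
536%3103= 536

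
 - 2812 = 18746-21558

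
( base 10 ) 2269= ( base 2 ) 100011011101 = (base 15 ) A14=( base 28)2p1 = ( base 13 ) 1057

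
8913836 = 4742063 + 4171773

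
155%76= 3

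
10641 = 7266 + 3375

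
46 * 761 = 35006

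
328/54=164/27= 6.07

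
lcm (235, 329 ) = 1645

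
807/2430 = 269/810 = 0.33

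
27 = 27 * 1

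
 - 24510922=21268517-45779439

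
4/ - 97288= - 1+ 24321/24322 = - 0.00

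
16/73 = 16/73 = 0.22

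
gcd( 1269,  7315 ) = 1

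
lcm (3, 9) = 9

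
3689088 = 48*76856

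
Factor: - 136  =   - 2^3*17^1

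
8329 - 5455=2874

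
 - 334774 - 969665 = -1304439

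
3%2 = 1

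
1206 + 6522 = 7728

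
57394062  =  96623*594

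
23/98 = 23/98 = 0.23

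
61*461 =28121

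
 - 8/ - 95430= 4/47715 = 0.00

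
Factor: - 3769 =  - 3769^1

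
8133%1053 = 762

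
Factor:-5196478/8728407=- 2^1*3^ ( - 2) * 7^1 * 137^( - 1 )*7079^( - 1 )*371177^1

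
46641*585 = 27284985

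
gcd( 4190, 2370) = 10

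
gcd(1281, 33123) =183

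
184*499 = 91816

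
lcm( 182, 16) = 1456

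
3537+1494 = 5031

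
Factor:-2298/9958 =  - 3^1*13^( - 1 )   =  -  3/13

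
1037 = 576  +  461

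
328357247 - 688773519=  - 360416272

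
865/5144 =865/5144 = 0.17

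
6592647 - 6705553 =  - 112906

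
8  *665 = 5320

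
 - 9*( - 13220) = 118980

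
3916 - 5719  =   - 1803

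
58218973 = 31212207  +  27006766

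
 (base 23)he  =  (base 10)405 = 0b110010101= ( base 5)3110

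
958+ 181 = 1139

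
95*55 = 5225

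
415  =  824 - 409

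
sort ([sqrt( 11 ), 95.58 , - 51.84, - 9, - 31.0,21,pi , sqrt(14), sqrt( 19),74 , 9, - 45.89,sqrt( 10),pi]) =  [ - 51.84,  -  45.89, - 31.0, - 9, pi,pi,sqrt( 10 ), sqrt(11), sqrt( 14 ),sqrt( 19), 9,21,74, 95.58 ] 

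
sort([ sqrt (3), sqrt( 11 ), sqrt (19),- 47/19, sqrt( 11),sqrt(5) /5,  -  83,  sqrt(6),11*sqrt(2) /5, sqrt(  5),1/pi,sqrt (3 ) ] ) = [-83, - 47/19,1/pi,sqrt ( 5)/5,sqrt(3), sqrt ( 3) , sqrt( 5) , sqrt(6),11*sqrt(2 ) /5,sqrt( 11) , sqrt (11), sqrt (19 ) ]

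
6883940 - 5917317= 966623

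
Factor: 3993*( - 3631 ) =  - 3^1*11^3*3631^1 = - 14498583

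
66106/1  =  66106=66106.00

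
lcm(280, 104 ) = 3640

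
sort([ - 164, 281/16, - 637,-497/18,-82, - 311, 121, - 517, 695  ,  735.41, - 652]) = [- 652,  -  637, - 517, - 311,-164, - 82, - 497/18,281/16, 121, 695, 735.41] 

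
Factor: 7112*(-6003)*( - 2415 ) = 103104406440=2^3*3^3*5^1 * 7^2 * 23^2  *  29^1*127^1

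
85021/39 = 2180  +  1/39 = 2180.03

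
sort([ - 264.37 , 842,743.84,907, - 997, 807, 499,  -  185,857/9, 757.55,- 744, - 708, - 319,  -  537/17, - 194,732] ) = [ - 997, - 744, - 708, - 319, - 264.37, - 194 , - 185, - 537/17,857/9,499,732,743.84,757.55,807 , 842,907]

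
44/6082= 22/3041= 0.01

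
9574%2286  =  430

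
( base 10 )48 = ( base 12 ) 40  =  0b110000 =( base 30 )1i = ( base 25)1n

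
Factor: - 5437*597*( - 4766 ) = 15469906974 = 2^1*3^1*199^1*2383^1*5437^1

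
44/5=8+4/5 = 8.80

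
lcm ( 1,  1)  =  1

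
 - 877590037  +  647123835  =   - 230466202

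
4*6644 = 26576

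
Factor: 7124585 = 5^1*13^1*109609^1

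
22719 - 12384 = 10335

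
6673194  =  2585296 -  - 4087898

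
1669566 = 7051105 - 5381539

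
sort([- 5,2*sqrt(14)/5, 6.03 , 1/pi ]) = [ - 5 , 1/pi,2*sqrt( 14)/5,  6.03] 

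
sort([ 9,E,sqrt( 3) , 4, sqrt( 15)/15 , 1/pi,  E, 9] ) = [sqrt(15)/15,1/pi, sqrt( 3 ),E,E, 4,9,  9] 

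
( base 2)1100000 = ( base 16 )60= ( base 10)96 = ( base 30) 36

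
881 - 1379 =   -  498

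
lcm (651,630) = 19530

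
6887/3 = 6887/3 = 2295.67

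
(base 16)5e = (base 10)94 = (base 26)3g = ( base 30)34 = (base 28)3a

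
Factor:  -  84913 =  - 84913^1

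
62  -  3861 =  -  3799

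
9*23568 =212112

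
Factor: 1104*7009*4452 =2^6 * 3^2*7^1 * 23^1*43^1*53^1*163^1=34449291072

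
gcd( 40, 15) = 5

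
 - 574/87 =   -  574/87  =  -6.60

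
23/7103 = 23/7103 = 0.00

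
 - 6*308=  - 1848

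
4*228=912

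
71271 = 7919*9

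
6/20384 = 3/10192 = 0.00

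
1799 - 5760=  - 3961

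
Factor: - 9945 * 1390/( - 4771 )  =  2^1*3^2 * 5^2 * 17^1 *139^1 * 367^ ( - 1)=1063350/367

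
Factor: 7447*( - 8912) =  - 2^4*11^1*557^1*677^1 =- 66367664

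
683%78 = 59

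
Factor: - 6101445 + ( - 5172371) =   -  11273816 = - 2^3*1409227^1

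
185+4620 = 4805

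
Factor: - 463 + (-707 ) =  - 2^1*3^2*5^1 *13^1= - 1170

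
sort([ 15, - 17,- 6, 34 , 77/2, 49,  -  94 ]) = [ - 94, - 17 , - 6,15, 34 , 77/2,49]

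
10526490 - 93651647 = -83125157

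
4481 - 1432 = 3049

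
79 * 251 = 19829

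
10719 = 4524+6195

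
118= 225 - 107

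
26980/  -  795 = - 5396/159 = -  33.94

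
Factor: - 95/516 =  - 2^( - 2)*3^( - 1)*5^1*19^1*43^( - 1 ) 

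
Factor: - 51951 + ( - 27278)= - 79229^1= - 79229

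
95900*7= 671300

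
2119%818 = 483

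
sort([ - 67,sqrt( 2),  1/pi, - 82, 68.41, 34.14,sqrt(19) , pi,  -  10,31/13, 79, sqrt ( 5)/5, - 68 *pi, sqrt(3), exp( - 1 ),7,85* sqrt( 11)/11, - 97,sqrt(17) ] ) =[ - 68*pi, - 97, -82, - 67, - 10,  1/pi,exp( - 1 ),  sqrt(5 )/5 , sqrt(2 ),sqrt(3)  ,  31/13, pi, sqrt ( 17 ),  sqrt(19),7, 85*sqrt(11)/11, 34.14,68.41,  79]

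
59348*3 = 178044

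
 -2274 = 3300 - 5574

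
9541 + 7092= 16633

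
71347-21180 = 50167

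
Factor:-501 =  - 3^1 * 167^1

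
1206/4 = 301+1/2 =301.50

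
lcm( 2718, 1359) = 2718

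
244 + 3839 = 4083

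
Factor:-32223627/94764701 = -3^2*3580403^1*94764701^(-1 )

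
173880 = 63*2760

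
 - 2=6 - 8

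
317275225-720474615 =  - 403199390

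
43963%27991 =15972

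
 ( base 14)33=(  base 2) 101101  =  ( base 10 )45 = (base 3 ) 1200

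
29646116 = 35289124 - 5643008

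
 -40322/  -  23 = 1753 +3/23 = 1753.13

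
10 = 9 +1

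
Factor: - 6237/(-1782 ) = 2^( - 1 ) *7^1 = 7/2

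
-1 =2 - 3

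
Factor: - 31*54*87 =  - 2^1 * 3^4*29^1*  31^1=-145638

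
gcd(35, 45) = 5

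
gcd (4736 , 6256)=16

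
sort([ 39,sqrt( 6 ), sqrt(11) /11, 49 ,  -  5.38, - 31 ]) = [-31,-5.38,sqrt( 11 )/11,sqrt( 6 ), 39, 49] 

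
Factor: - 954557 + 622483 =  - 332074 = - 2^1 * 23^1*7219^1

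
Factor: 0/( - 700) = 0 = 0^1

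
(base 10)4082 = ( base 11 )3081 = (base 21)958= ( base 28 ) 55M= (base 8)7762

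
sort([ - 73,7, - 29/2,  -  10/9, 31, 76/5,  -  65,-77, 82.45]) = [ - 77, - 73, - 65,  -  29/2,-10/9, 7, 76/5 , 31, 82.45]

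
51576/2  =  25788  =  25788.00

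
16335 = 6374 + 9961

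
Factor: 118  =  2^1*59^1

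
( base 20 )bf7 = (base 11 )359A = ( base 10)4707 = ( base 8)11143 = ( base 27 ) 6c9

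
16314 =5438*3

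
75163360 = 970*77488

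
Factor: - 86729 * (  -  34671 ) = 3^1 *7^1*13^1*127^1*86729^1=3006981159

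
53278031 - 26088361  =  27189670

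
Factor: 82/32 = 41/16= 2^( - 4)*41^1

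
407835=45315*9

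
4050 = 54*75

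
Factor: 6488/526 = 3244/263 = 2^2*263^( - 1)*811^1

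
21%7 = 0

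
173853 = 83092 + 90761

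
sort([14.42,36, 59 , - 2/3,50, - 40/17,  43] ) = [ - 40/17 , - 2/3, 14.42,36, 43, 50, 59]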